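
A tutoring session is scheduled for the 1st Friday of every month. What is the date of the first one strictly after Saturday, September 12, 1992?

September 1992 starts on a Tuesday, so its 1st Friday is September 4, 1992 (3 days in).
That is not after September 12, 1992, so look at October 1992.
October 1992 starts on a Thursday, so its 1st Friday is October 2, 1992 (1 day in).

October 2, 1992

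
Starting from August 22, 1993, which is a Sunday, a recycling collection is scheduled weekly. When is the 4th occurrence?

September 12, 1993

The 4th occurrence is 3 intervals after the first: 3 × 7 = 21 days after August 22, 1993.
August has 31 days — 9 days to the end of August leaves 12.
12 days into September → September 12, 1993.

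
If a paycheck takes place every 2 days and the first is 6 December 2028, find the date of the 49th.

The 49th occurrence is 48 intervals after the first: 48 × 2 = 96 days after 6 December 2028.
December has 31 days — 25 days to the end of December leaves 71.
January has 31 days (40 left).
February has 28 days (12 left).
12 days into March → 12 March 2029.

12 March 2029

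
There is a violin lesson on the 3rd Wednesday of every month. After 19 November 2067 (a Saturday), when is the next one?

November 2067 starts on a Tuesday; its first Wednesday is the 2nd, so the 3rd Wednesday is the 16th — 16 November 2067.
That is not after 19 November 2067, so look at December 2067.
December 2067 starts on a Thursday; its first Wednesday is the 7th, so the 3rd Wednesday is the 21st — 21 December 2067.

21 December 2067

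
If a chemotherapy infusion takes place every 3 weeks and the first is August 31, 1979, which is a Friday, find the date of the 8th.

The 8th occurrence is 7 intervals after the first: 7 × 21 = 147 days after August 31, 1979.
August has 31 days — 0 days to the end of August leaves 147.
September has 30 days (117 left).
October has 31 days (86 left).
November has 30 days (56 left).
December has 31 days (25 left).
25 days into January → January 25, 1980.

January 25, 1980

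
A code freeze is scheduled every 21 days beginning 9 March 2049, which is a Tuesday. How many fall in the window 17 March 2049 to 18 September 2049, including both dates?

Occurrences land 21·i days after 9 March 2049 for i = 0, 1, 2, …
17 March 2049 is 8 days after the start; 8 ÷ 21 = 0 remainder 8; since the remainder is 8, round up to i = 1. First occurrence in the window: #2 on 30 March 2049 (1×21 = 21 days in).
18 September 2049 is 193 days after the start; 193 ÷ 21 = 9 remainder 4. Last occurrence in the window: #10 on 14 September 2049.
Occurrences #2 through #10: 9 in total.

9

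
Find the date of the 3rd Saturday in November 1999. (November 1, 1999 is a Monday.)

November 1999 begins on a Monday, so the first Saturday is November 6 (5 days later).
The 3rd Saturday is 2 weeks later: 6 + 14 = 20.

20 November 1999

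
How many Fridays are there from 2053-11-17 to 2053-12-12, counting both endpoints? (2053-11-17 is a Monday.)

4

2053-11-17 is a Monday; the first Friday on or after it is 2053-11-21 (4 days later).
From 2053-11-21 to 2053-12-12: 9 + 12 = 21 days (rest of November, December).
21 ÷ 7 = 3 full weeks with remainder 0, so 3 more Fridays after the first → 4.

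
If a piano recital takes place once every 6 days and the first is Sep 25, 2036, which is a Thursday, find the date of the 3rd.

The 3rd occurrence is 2 intervals after the first: 2 × 6 = 12 days after Sep 25, 2036.
Sep has 30 days — 5 days to the end of Sep leaves 7.
7 days into Oct → Oct 7, 2036.

Oct 7, 2036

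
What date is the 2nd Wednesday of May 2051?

May 2051 begins on a Monday, so the first Wednesday is May 3 (2 days later).
The 2nd Wednesday is 1 weeks later: 3 + 7 = 10.

10 May 2051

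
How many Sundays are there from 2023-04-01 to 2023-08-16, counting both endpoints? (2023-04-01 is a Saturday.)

20

2023-04-01 is a Saturday; the first Sunday on or after it is 2023-04-02 (1 day later).
From 2023-04-02 to 2023-08-16: 28 + 31 + 30 + 31 + 16 = 136 days (rest of April, May, June, July, August).
136 ÷ 7 = 19 full weeks with remainder 3, so 19 more Sundays after the first → 20.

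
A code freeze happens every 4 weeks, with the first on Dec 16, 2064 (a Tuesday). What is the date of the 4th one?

Mar 10, 2065

The 4th occurrence is 3 intervals after the first: 3 × 28 = 84 days after Dec 16, 2064.
Dec has 31 days — 15 days to the end of Dec leaves 69.
Jan has 31 days (38 left).
Feb has 28 days (10 left).
10 days into Mar → Mar 10, 2065.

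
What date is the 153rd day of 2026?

January has 31 days (153 − 31 = 122 remain).
February has 28 days (122 − 28 = 94 remain).
March has 31 days (94 − 31 = 63 remain).
April has 30 days (63 − 30 = 33 remain).
May has 31 days (33 − 31 = 2 remain).
2 into June → June 2.

2 June 2026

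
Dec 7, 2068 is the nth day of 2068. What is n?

342

Days in months before Dec: 31 + 29 + 31 + 30 + 31 + 30 + 31 + 31 + 30 + 31 + 30 = 335.
Plus 7 days into Dec → day 342.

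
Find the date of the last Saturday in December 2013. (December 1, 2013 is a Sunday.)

28 December 2013

December 2013 begins on a Sunday, so the first Saturday is December 7 (6 days later).
December 2013 has 31 days. Adding weeks: 7, 14, 21, 28 — the last one ≤ 31 is the 28th.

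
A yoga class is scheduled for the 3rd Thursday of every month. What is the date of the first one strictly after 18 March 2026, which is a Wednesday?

19 March 2026

March 2026 starts on a Sunday; its first Thursday is the 5th, so the 3rd Thursday is the 19th — 19 March 2026.
19 March 2026 is after 18 March 2026, so that is the next one.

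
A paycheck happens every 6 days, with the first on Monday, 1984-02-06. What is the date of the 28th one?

The 28th occurrence is 27 intervals after the first: 27 × 6 = 162 days after 1984-02-06.
February has 29 days — 23 days to the end of February leaves 139.
March has 31 days (108 left).
April has 30 days (78 left).
May has 31 days (47 left).
June has 30 days (17 left).
17 days into July → 1984-07-17.

1984-07-17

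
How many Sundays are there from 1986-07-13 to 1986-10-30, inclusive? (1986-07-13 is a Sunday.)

16

1986-07-13 is a Sunday; the first Sunday on or after it is 1986-07-13.
From 1986-07-13 to 1986-10-30: 18 + 31 + 30 + 30 = 109 days (rest of July, August, September, October).
109 ÷ 7 = 15 full weeks with remainder 4, so 15 more Sundays after the first → 16.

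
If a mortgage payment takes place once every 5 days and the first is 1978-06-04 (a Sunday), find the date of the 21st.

The 21st occurrence is 20 intervals after the first: 20 × 5 = 100 days after 1978-06-04.
June has 30 days — 26 days to the end of June leaves 74.
July has 31 days (43 left).
August has 31 days (12 left).
12 days into September → 1978-09-12.

1978-09-12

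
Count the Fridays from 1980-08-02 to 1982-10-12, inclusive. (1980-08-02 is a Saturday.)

114

1980-08-02 is a Saturday; the first Friday on or after it is 1980-08-08 (6 days later).
From 1980-08-08 to 1982-10-12: 145 + 365 + 285 = 795 days (rest of 1980, 1981, to 1982-10-12 in 1982).
795 ÷ 7 = 113 full weeks with remainder 4, so 113 more Fridays after the first → 114.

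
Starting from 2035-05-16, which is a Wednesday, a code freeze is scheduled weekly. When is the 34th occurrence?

The 34th occurrence is 33 intervals after the first: 33 × 7 = 231 days after 2035-05-16.
May has 31 days — 15 days to the end of May leaves 216.
June has 30 days (186 left).
July has 31 days (155 left).
August has 31 days (124 left).
September has 30 days (94 left).
October has 31 days (63 left).
November has 30 days (33 left).
December has 31 days (2 left).
2 days into January → 2036-01-02.

2036-01-02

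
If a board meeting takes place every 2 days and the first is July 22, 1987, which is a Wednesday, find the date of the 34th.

September 26, 1987

The 34th occurrence is 33 intervals after the first: 33 × 2 = 66 days after July 22, 1987.
July has 31 days — 9 days to the end of July leaves 57.
August has 31 days (26 left).
26 days into September → September 26, 1987.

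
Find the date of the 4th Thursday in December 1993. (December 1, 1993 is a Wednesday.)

December 1993 begins on a Wednesday, so the first Thursday is December 2 (1 day later).
The 4th Thursday is 3 weeks later: 2 + 21 = 23.

23 December 1993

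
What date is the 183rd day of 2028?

January has 31 days (183 − 31 = 152 remain).
February has 29 days (152 − 29 = 123 remain).
March has 31 days (123 − 31 = 92 remain).
April has 30 days (92 − 30 = 62 remain).
May has 31 days (62 − 31 = 31 remain).
June has 30 days (31 − 30 = 1 remain).
1 into July → July 1.

July 1, 2028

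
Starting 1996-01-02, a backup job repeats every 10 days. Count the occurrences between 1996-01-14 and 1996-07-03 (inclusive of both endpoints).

17

Occurrences land 10·i days after 1996-01-02 for i = 0, 1, 2, …
1996-01-14 is 12 days after the start; 12 ÷ 10 = 1 remainder 2; since the remainder is 2, round up to i = 2. First occurrence in the window: #3 on 1996-01-22 (2×10 = 20 days in).
1996-07-03 is 183 days after the start; 183 ÷ 10 = 18 remainder 3. Last occurrence in the window: #19 on 1996-06-30.
Occurrences #3 through #19: 17 in total.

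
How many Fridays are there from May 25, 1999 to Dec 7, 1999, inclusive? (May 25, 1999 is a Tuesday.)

May 25, 1999 is a Tuesday; the first Friday on or after it is May 28, 1999 (3 days later).
From May 28, 1999 to Dec 7, 1999: 3 + 30 + 31 + 31 + 30 + 31 + 30 + 7 = 193 days (rest of May, Jun, Jul, Aug, Sep, Oct, Nov, Dec).
193 ÷ 7 = 27 full weeks with remainder 4, so 27 more Fridays after the first → 28.

28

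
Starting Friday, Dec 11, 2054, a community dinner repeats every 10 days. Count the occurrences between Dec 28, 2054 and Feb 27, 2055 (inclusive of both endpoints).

6

Occurrences land 10·i days after Dec 11, 2054 for i = 0, 1, 2, …
Dec 28, 2054 is 17 days after the start; 17 ÷ 10 = 1 remainder 7; since the remainder is 7, round up to i = 2. First occurrence in the window: #3 on Dec 31, 2054 (2×10 = 20 days in).
Feb 27, 2055 is 78 days after the start; 78 ÷ 10 = 7 remainder 8. Last occurrence in the window: #8 on Feb 19, 2055.
Occurrences #3 through #8: 6 in total.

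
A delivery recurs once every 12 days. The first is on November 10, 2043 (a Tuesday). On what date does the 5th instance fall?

The 5th occurrence is 4 intervals after the first: 4 × 12 = 48 days after November 10, 2043.
November has 30 days — 20 days to the end of November leaves 28.
28 days into December → December 28, 2043.

December 28, 2043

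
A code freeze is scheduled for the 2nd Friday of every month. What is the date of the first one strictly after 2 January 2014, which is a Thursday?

10 January 2014

January 2014 starts on a Wednesday; its first Friday is the 3rd, so the 2nd Friday is the 10th — 10 January 2014.
10 January 2014 is after 2 January 2014, so that is the next one.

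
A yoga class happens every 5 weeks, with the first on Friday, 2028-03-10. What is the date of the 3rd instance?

2028-05-19

The 3rd occurrence is 2 intervals after the first: 2 × 35 = 70 days after 2028-03-10.
March has 31 days — 21 days to the end of March leaves 49.
April has 30 days (19 left).
19 days into May → 2028-05-19.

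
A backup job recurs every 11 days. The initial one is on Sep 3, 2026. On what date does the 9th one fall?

Nov 30, 2026

The 9th occurrence is 8 intervals after the first: 8 × 11 = 88 days after Sep 3, 2026.
Sep has 30 days — 27 days to the end of Sep leaves 61.
Oct has 31 days (30 left).
30 days into Nov → Nov 30, 2026.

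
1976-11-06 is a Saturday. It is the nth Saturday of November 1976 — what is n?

Day 6 falls in week ⌈6/7⌉ of the month.
Days 1–7 hold the 1st Saturday, 8–14 the 2nd, 15–21 the 3rd, 22–28 the 4th, 29–31 the 5th.
6 is in the range for the 1st.

1st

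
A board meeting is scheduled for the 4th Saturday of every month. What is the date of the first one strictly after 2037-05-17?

2037-05-23

May 2037 starts on a Friday; its first Saturday is the 2nd, so the 4th Saturday is the 23rd — 2037-05-23.
2037-05-23 is after 2037-05-17, so that is the next one.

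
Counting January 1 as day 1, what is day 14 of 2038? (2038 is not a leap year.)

14 January 2038

14 into January → January 14.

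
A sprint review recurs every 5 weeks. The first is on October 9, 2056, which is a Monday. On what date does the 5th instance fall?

The 5th occurrence is 4 intervals after the first: 4 × 35 = 140 days after October 9, 2056.
October has 31 days — 22 days to the end of October leaves 118.
November has 30 days (88 left).
December has 31 days (57 left).
January has 31 days (26 left).
26 days into February → February 26, 2057.

February 26, 2057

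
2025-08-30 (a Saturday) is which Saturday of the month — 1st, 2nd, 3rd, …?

Day 30 falls in week ⌈30/7⌉ of the month.
Days 1–7 hold the 1st Saturday, 8–14 the 2nd, 15–21 the 3rd, 22–28 the 4th, 29–31 the 5th.
30 is in the range for the 5th.

5th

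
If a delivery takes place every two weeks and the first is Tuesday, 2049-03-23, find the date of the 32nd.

2050-05-31

The 32nd occurrence is 31 intervals after the first: 31 × 14 = 434 days after 2049-03-23.
March has 31 days — 8 days to the end of March leaves 426.
From end of March to end of 2049 is 275 days (151 left).
January has 31 days (120 left).
February has 28 days (92 left).
March has 31 days (61 left).
April has 30 days (31 left).
31 days into May → 2050-05-31.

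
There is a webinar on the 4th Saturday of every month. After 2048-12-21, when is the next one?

2048-12-26

December 2048 starts on a Tuesday; its first Saturday is the 5th, so the 4th Saturday is the 26th — 2048-12-26.
2048-12-26 is after 2048-12-21, so that is the next one.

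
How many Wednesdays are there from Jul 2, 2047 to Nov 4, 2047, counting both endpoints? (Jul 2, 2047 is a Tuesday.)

Jul 2, 2047 is a Tuesday; the first Wednesday on or after it is Jul 3, 2047 (1 day later).
From Jul 3, 2047 to Nov 4, 2047: 28 + 31 + 30 + 31 + 4 = 124 days (rest of Jul, Aug, Sep, Oct, Nov).
124 ÷ 7 = 17 full weeks with remainder 5, so 17 more Wednesdays after the first → 18.

18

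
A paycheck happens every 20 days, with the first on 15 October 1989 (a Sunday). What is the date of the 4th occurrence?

14 December 1989

The 4th occurrence is 3 intervals after the first: 3 × 20 = 60 days after 15 October 1989.
October has 31 days — 16 days to the end of October leaves 44.
November has 30 days (14 left).
14 days into December → 14 December 1989.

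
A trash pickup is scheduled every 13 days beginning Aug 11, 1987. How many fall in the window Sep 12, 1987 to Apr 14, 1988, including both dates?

17

Occurrences land 13·i days after Aug 11, 1987 for i = 0, 1, 2, …
Sep 12, 1987 is 32 days after the start; 32 ÷ 13 = 2 remainder 6; since the remainder is 6, round up to i = 3. First occurrence in the window: #4 on Sep 19, 1987 (3×13 = 39 days in).
Apr 14, 1988 is 247 days after the start; 247 ÷ 13 = 19 remainder 0. Last occurrence in the window: #20 on Apr 14, 1988.
Occurrences #4 through #20: 17 in total.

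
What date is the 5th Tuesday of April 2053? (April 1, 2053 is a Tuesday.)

April 29, 2053

April 2053 begins on a Tuesday, so the first Tuesday is April 1.
The 5th Tuesday is 4 weeks later: 1 + 28 = 29.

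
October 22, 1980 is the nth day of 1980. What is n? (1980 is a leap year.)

Days in months before October: 31 + 29 + 31 + 30 + 31 + 30 + 31 + 31 + 30 = 274.
Plus 22 days into October → day 296.

296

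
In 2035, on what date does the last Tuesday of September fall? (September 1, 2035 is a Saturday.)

25 September 2035

September 2035 begins on a Saturday, so the first Tuesday is September 4 (3 days later).
September 2035 has 30 days. Adding weeks: 4, 11, 18, 25 — the last one ≤ 30 is the 25th.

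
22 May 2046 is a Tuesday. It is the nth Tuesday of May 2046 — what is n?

4th

Day 22 falls in week ⌈22/7⌉ of the month.
Days 1–7 hold the 1st Tuesday, 8–14 the 2nd, 15–21 the 3rd, 22–28 the 4th, 29–31 the 5th.
22 is in the range for the 4th.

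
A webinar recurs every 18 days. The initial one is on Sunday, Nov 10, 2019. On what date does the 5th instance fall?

Jan 21, 2020

The 5th occurrence is 4 intervals after the first: 4 × 18 = 72 days after Nov 10, 2019.
Nov has 30 days — 20 days to the end of Nov leaves 52.
Dec has 31 days (21 left).
21 days into Jan → Jan 21, 2020.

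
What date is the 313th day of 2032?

January has 31 days (313 − 31 = 282 remain).
February has 29 days (282 − 29 = 253 remain).
March has 31 days (253 − 31 = 222 remain).
April has 30 days (222 − 30 = 192 remain).
May has 31 days (192 − 31 = 161 remain).
June has 30 days (161 − 30 = 131 remain).
July has 31 days (131 − 31 = 100 remain).
August has 31 days (100 − 31 = 69 remain).
September has 30 days (69 − 30 = 39 remain).
October has 31 days (39 − 31 = 8 remain).
8 into November → November 8.

November 8, 2032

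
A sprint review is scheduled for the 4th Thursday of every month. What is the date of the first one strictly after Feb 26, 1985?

Feb 28, 1985

Feb 1985 starts on a Friday; its first Thursday is the 7th, so the 4th Thursday is the 28th — Feb 28, 1985.
Feb 28, 1985 is after Feb 26, 1985, so that is the next one.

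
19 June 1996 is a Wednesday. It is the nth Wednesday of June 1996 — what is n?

3rd

Day 19 falls in week ⌈19/7⌉ of the month.
Days 1–7 hold the 1st Wednesday, 8–14 the 2nd, 15–21 the 3rd, 22–28 the 4th, 29–31 the 5th.
19 is in the range for the 3rd.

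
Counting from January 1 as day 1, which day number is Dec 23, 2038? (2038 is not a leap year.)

357

Days in months before Dec: 31 + 28 + 31 + 30 + 31 + 30 + 31 + 31 + 30 + 31 + 30 = 334.
Plus 23 days into Dec → day 357.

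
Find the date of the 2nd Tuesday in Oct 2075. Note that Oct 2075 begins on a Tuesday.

Oct 2075 begins on a Tuesday, so the first Tuesday is Oct 1.
The 2nd Tuesday is 1 weeks later: 1 + 7 = 8.

Oct 8, 2075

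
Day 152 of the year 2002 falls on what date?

January has 31 days (152 − 31 = 121 remain).
February has 28 days (121 − 28 = 93 remain).
March has 31 days (93 − 31 = 62 remain).
April has 30 days (62 − 30 = 32 remain).
May has 31 days (32 − 31 = 1 remain).
1 into June → June 1.

June 1, 2002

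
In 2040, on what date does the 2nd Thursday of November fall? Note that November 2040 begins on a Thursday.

November 2040 begins on a Thursday, so the first Thursday is November 1.
The 2nd Thursday is 1 weeks later: 1 + 7 = 8.

2040-11-08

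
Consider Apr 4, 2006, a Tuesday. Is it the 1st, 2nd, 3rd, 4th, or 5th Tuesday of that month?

1st

Day 4 falls in week ⌈4/7⌉ of the month.
Days 1–7 hold the 1st Tuesday, 8–14 the 2nd, 15–21 the 3rd, 22–28 the 4th, 29–31 the 5th.
4 is in the range for the 1st.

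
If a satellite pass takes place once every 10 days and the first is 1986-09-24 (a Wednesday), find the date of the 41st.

The 41st occurrence is 40 intervals after the first: 40 × 10 = 400 days after 1986-09-24.
September has 30 days — 6 days to the end of September leaves 394.
October has 31 days (363 left).
November has 30 days (333 left).
December has 31 days (302 left).
January has 31 days (271 left).
February has 28 days (243 left).
March has 31 days (212 left).
April has 30 days (182 left).
May has 31 days (151 left).
June has 30 days (121 left).
July has 31 days (90 left).
August has 31 days (59 left).
September has 30 days (29 left).
29 days into October → 1987-10-29.

1987-10-29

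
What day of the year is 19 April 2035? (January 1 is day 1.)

109

Days in months before April: 31 + 28 + 31 = 90.
Plus 19 days into April → day 109.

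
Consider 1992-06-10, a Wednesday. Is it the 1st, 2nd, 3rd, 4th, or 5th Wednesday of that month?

2nd

Day 10 falls in week ⌈10/7⌉ of the month.
Days 1–7 hold the 1st Wednesday, 8–14 the 2nd, 15–21 the 3rd, 22–28 the 4th, 29–31 the 5th.
10 is in the range for the 2nd.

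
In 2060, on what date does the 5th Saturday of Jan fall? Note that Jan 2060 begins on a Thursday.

Jan 2060 begins on a Thursday, so the first Saturday is Jan 3 (2 days later).
The 5th Saturday is 4 weeks later: 3 + 28 = 31.

Jan 31, 2060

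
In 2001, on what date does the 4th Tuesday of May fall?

The first Tuesday of May 2001 is May 1.
The 4th Tuesday is 3 weeks later: 1 + 21 = 22.

May 22, 2001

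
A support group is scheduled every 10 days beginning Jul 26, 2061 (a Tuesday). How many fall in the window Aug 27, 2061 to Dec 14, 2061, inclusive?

Occurrences land 10·i days after Jul 26, 2061 for i = 0, 1, 2, …
Aug 27, 2061 is 32 days after the start; 32 ÷ 10 = 3 remainder 2; since the remainder is 2, round up to i = 4. First occurrence in the window: #5 on Sep 4, 2061 (4×10 = 40 days in).
Dec 14, 2061 is 141 days after the start; 141 ÷ 10 = 14 remainder 1. Last occurrence in the window: #15 on Dec 13, 2061.
Occurrences #5 through #15: 11 in total.

11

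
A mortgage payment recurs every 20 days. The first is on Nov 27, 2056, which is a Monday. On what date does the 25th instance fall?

The 25th occurrence is 24 intervals after the first: 24 × 20 = 480 days after Nov 27, 2056.
Nov has 30 days — 3 days to the end of Nov leaves 477.
From end of Nov to end of 2056 is 31 days (446 left).
2057 has 365 days (81 left).
Jan has 31 days (50 left).
Feb has 28 days (22 left).
22 days into Mar → Mar 22, 2058.

Mar 22, 2058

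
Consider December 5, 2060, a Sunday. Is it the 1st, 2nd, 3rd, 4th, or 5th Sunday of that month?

1st

Day 5 falls in week ⌈5/7⌉ of the month.
Days 1–7 hold the 1st Sunday, 8–14 the 2nd, 15–21 the 3rd, 22–28 the 4th, 29–31 the 5th.
5 is in the range for the 1st.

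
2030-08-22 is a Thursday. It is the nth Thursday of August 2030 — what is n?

4th

Day 22 falls in week ⌈22/7⌉ of the month.
Days 1–7 hold the 1st Thursday, 8–14 the 2nd, 15–21 the 3rd, 22–28 the 4th, 29–31 the 5th.
22 is in the range for the 4th.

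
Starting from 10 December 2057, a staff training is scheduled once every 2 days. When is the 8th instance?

24 December 2057

The 8th occurrence is 7 intervals after the first: 7 × 2 = 14 days after 10 December 2057.
14 days later is 24 December 2057.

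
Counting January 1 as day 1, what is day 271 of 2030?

28 September 2030

January has 31 days (271 − 31 = 240 remain).
February has 28 days (240 − 28 = 212 remain).
March has 31 days (212 − 31 = 181 remain).
April has 30 days (181 − 30 = 151 remain).
May has 31 days (151 − 31 = 120 remain).
June has 30 days (120 − 30 = 90 remain).
July has 31 days (90 − 31 = 59 remain).
August has 31 days (59 − 31 = 28 remain).
28 into September → September 28.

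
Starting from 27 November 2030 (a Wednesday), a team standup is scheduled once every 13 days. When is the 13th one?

2 May 2031

The 13th occurrence is 12 intervals after the first: 12 × 13 = 156 days after 27 November 2030.
November has 30 days — 3 days to the end of November leaves 153.
December has 31 days (122 left).
January has 31 days (91 left).
February has 28 days (63 left).
March has 31 days (32 left).
April has 30 days (2 left).
2 days into May → 2 May 2031.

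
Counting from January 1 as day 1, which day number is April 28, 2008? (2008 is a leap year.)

119

Days in months before April: 31 + 29 + 31 = 91.
Plus 28 days into April → day 119.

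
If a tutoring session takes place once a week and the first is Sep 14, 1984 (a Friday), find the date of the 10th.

Nov 16, 1984

The 10th occurrence is 9 intervals after the first: 9 × 7 = 63 days after Sep 14, 1984.
Sep has 30 days — 16 days to the end of Sep leaves 47.
Oct has 31 days (16 left).
16 days into Nov → Nov 16, 1984.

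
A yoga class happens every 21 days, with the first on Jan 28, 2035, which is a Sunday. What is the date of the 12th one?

Sep 16, 2035

The 12th occurrence is 11 intervals after the first: 11 × 21 = 231 days after Jan 28, 2035.
Jan has 31 days — 3 days to the end of Jan leaves 228.
Feb has 28 days (200 left).
Mar has 31 days (169 left).
Apr has 30 days (139 left).
May has 31 days (108 left).
Jun has 30 days (78 left).
Jul has 31 days (47 left).
Aug has 31 days (16 left).
16 days into Sep → Sep 16, 2035.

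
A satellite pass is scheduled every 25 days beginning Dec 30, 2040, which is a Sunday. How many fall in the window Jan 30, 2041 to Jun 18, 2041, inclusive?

Occurrences land 25·i days after Dec 30, 2040 for i = 0, 1, 2, …
Jan 30, 2041 is 31 days after the start; 31 ÷ 25 = 1 remainder 6; since the remainder is 6, round up to i = 2. First occurrence in the window: #3 on Feb 18, 2041 (2×25 = 50 days in).
Jun 18, 2041 is 170 days after the start; 170 ÷ 25 = 6 remainder 20. Last occurrence in the window: #7 on May 29, 2041.
Occurrences #3 through #7: 5 in total.

5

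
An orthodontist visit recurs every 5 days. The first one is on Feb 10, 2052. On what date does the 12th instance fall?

The 12th occurrence is 11 intervals after the first: 11 × 5 = 55 days after Feb 10, 2052.
Feb has 29 days — 19 days to the end of Feb leaves 36.
Mar has 31 days (5 left).
5 days into Apr → Apr 5, 2052.

Apr 5, 2052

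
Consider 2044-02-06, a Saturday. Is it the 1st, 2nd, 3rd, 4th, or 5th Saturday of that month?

1st

Day 6 falls in week ⌈6/7⌉ of the month.
Days 1–7 hold the 1st Saturday, 8–14 the 2nd, 15–21 the 3rd, 22–28 the 4th, 29–31 the 5th.
6 is in the range for the 1st.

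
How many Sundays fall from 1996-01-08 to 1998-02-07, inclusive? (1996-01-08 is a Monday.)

1996-01-08 is a Monday; the first Sunday on or after it is 1996-01-14 (6 days later).
From 1996-01-14 to 1998-02-07: 352 + 365 + 38 = 755 days (rest of 1996, 1997, to 1998-02-07 in 1998).
755 ÷ 7 = 107 full weeks with remainder 6, so 107 more Sundays after the first → 108.

108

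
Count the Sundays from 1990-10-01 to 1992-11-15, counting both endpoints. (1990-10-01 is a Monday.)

111

1990-10-01 is a Monday; the first Sunday on or after it is 1990-10-07 (6 days later).
From 1990-10-07 to 1992-11-15: 85 + 365 + 320 = 770 days (rest of 1990, 1991, to 1992-11-15 in 1992).
770 ÷ 7 = 110 full weeks with remainder 0, so 110 more Sundays after the first → 111.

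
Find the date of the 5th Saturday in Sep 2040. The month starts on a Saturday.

Sep 29, 2040

Sep 2040 begins on a Saturday, so the first Saturday is Sep 1.
The 5th Saturday is 4 weeks later: 1 + 28 = 29.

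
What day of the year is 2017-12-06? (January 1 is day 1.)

Days in months before December: 31 + 28 + 31 + 30 + 31 + 30 + 31 + 31 + 30 + 31 + 30 = 334.
Plus 6 days into December → day 340.

340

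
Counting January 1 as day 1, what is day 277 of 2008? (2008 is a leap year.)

Jan has 31 days (277 − 31 = 246 remain).
Feb has 29 days (246 − 29 = 217 remain).
Mar has 31 days (217 − 31 = 186 remain).
Apr has 30 days (186 − 30 = 156 remain).
May has 31 days (156 − 31 = 125 remain).
Jun has 30 days (125 − 30 = 95 remain).
Jul has 31 days (95 − 31 = 64 remain).
Aug has 31 days (64 − 31 = 33 remain).
Sep has 30 days (33 − 30 = 3 remain).
3 into Oct → Oct 3.

Oct 3, 2008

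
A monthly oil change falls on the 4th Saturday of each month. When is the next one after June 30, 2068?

July 28, 2068

June 2068 starts on a Friday; its first Saturday is the 2nd, so the 4th Saturday is the 23rd — June 23, 2068.
That is not after June 30, 2068, so look at July 2068.
July 2068 starts on a Sunday; its first Saturday is the 7th, so the 4th Saturday is the 28th — July 28, 2068.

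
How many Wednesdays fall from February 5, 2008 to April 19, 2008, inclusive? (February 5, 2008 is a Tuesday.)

11

February 5, 2008 is a Tuesday; the first Wednesday on or after it is February 6, 2008 (1 day later).
From February 6, 2008 to April 19, 2008: 23 + 31 + 19 = 73 days (rest of February, March, April).
73 ÷ 7 = 10 full weeks with remainder 3, so 10 more Wednesdays after the first → 11.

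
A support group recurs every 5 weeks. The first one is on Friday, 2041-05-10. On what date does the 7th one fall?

2041-12-06

The 7th occurrence is 6 intervals after the first: 6 × 35 = 210 days after 2041-05-10.
May has 31 days — 21 days to the end of May leaves 189.
June has 30 days (159 left).
July has 31 days (128 left).
August has 31 days (97 left).
September has 30 days (67 left).
October has 31 days (36 left).
November has 30 days (6 left).
6 days into December → 2041-12-06.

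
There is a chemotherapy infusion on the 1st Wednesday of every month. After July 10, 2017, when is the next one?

August 2, 2017

July 2017 starts on a Saturday, so its 1st Wednesday is July 5, 2017 (4 days in).
That is not after July 10, 2017, so look at August 2017.
August 2017 starts on a Tuesday, so its 1st Wednesday is August 2, 2017 (1 day in).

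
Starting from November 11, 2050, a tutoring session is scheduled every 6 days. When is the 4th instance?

The 4th occurrence is 3 intervals after the first: 3 × 6 = 18 days after November 11, 2050.
18 days later is November 29, 2050.

November 29, 2050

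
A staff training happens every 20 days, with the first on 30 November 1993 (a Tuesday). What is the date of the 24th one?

The 24th occurrence is 23 intervals after the first: 23 × 20 = 460 days after 30 November 1993.
November has 30 days — 0 days to the end of November leaves 460.
From end of November to end of 1993 is 31 days (429 left).
1994 has 365 days (64 left).
January has 31 days (33 left).
February has 28 days (5 left).
5 days into March → 5 March 1995.

5 March 1995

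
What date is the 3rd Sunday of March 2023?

2023-03-19

The first Sunday of March 2023 is March 5.
The 3rd Sunday is 2 weeks later: 5 + 14 = 19.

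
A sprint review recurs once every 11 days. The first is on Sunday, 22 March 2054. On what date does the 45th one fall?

The 45th occurrence is 44 intervals after the first: 44 × 11 = 484 days after 22 March 2054.
March has 31 days — 9 days to the end of March leaves 475.
From end of March to end of 2054 is 275 days (200 left).
January has 31 days (169 left).
February has 28 days (141 left).
March has 31 days (110 left).
April has 30 days (80 left).
May has 31 days (49 left).
June has 30 days (19 left).
19 days into July → 19 July 2055.

19 July 2055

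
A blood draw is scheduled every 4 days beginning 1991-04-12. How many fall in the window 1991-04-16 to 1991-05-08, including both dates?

6

Occurrences land 4·i days after 1991-04-12 for i = 0, 1, 2, …
1991-04-16 is 4 days after the start; 4 ÷ 4 = 1 remainder 0. First occurrence in the window: #2 on 1991-04-16 (1×4 = 4 days in).
1991-05-08 is 26 days after the start; 26 ÷ 4 = 6 remainder 2. Last occurrence in the window: #7 on 1991-05-06.
Occurrences #2 through #7: 6 in total.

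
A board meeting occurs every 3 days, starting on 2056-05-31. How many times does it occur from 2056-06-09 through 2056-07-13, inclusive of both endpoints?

12

Occurrences land 3·i days after 2056-05-31 for i = 0, 1, 2, …
2056-06-09 is 9 days after the start; 9 ÷ 3 = 3 remainder 0. First occurrence in the window: #4 on 2056-06-09 (3×3 = 9 days in).
2056-07-13 is 43 days after the start; 43 ÷ 3 = 14 remainder 1. Last occurrence in the window: #15 on 2056-07-12.
Occurrences #4 through #15: 12 in total.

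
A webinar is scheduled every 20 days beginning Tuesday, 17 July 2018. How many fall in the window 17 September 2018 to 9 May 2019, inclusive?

11

Occurrences land 20·i days after 17 July 2018 for i = 0, 1, 2, …
17 September 2018 is 62 days after the start; 62 ÷ 20 = 3 remainder 2; since the remainder is 2, round up to i = 4. First occurrence in the window: #5 on 5 October 2018 (4×20 = 80 days in).
9 May 2019 is 296 days after the start; 296 ÷ 20 = 14 remainder 16. Last occurrence in the window: #15 on 23 April 2019.
Occurrences #5 through #15: 11 in total.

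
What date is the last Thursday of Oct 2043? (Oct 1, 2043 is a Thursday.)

Oct 29, 2043

Oct 2043 begins on a Thursday, so the first Thursday is Oct 1.
Oct 2043 has 31 days. Adding weeks: 1, 8, 15, 22, 29 — the last one ≤ 31 is the 29th.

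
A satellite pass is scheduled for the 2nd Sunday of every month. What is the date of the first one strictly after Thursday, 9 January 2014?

12 January 2014

January 2014 starts on a Wednesday; its first Sunday is the 5th, so the 2nd Sunday is the 12th — 12 January 2014.
12 January 2014 is after 9 January 2014, so that is the next one.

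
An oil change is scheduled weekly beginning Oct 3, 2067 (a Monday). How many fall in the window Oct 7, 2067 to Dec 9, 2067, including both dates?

9

Occurrences land 7·i days after Oct 3, 2067 for i = 0, 1, 2, …
Oct 7, 2067 is 4 days after the start; 4 ÷ 7 = 0 remainder 4; since the remainder is 4, round up to i = 1. First occurrence in the window: #2 on Oct 10, 2067 (1×7 = 7 days in).
Dec 9, 2067 is 67 days after the start; 67 ÷ 7 = 9 remainder 4. Last occurrence in the window: #10 on Dec 5, 2067.
Occurrences #2 through #10: 9 in total.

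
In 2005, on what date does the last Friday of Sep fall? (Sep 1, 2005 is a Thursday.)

Sep 30, 2005

Sep 2005 begins on a Thursday, so the first Friday is Sep 2 (1 day later).
Sep 2005 has 30 days. Adding weeks: 2, 9, 16, 23, 30 — the last one ≤ 30 is the 30th.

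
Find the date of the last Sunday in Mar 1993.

Mar 28, 1993

Mar 1993 begins on a Monday, so the first Sunday is Mar 7 (6 days later).
Mar 1993 has 31 days. Adding weeks: 7, 14, 21, 28 — the last one ≤ 31 is the 28th.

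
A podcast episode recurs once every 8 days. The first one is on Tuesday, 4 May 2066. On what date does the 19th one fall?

25 September 2066

The 19th occurrence is 18 intervals after the first: 18 × 8 = 144 days after 4 May 2066.
May has 31 days — 27 days to the end of May leaves 117.
June has 30 days (87 left).
July has 31 days (56 left).
August has 31 days (25 left).
25 days into September → 25 September 2066.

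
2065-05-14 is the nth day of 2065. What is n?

Days in months before May: 31 + 28 + 31 + 30 = 120.
Plus 14 days into May → day 134.

134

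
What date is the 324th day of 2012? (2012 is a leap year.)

2012-11-19

January has 31 days (324 − 31 = 293 remain).
February has 29 days (293 − 29 = 264 remain).
March has 31 days (264 − 31 = 233 remain).
April has 30 days (233 − 30 = 203 remain).
May has 31 days (203 − 31 = 172 remain).
June has 30 days (172 − 30 = 142 remain).
July has 31 days (142 − 31 = 111 remain).
August has 31 days (111 − 31 = 80 remain).
September has 30 days (80 − 30 = 50 remain).
October has 31 days (50 − 31 = 19 remain).
19 into November → November 19.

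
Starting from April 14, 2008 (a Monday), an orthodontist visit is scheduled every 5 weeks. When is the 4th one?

July 28, 2008

The 4th occurrence is 3 intervals after the first: 3 × 35 = 105 days after April 14, 2008.
April has 30 days — 16 days to the end of April leaves 89.
May has 31 days (58 left).
June has 30 days (28 left).
28 days into July → July 28, 2008.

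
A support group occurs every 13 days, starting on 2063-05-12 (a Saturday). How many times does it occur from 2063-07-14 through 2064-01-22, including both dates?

Occurrences land 13·i days after 2063-05-12 for i = 0, 1, 2, …
2063-07-14 is 63 days after the start; 63 ÷ 13 = 4 remainder 11; since the remainder is 11, round up to i = 5. First occurrence in the window: #6 on 2063-07-16 (5×13 = 65 days in).
2064-01-22 is 255 days after the start; 255 ÷ 13 = 19 remainder 8. Last occurrence in the window: #20 on 2064-01-14.
Occurrences #6 through #20: 15 in total.

15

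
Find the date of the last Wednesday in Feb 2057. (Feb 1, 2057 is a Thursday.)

Feb 28, 2057

Feb 2057 begins on a Thursday, so the first Wednesday is Feb 7 (6 days later).
Feb 2057 has 28 days. Adding weeks: 7, 14, 21, 28 — the last one ≤ 28 is the 28th.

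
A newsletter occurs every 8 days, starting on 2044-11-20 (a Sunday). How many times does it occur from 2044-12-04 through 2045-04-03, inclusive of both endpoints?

15

Occurrences land 8·i days after 2044-11-20 for i = 0, 1, 2, …
2044-12-04 is 14 days after the start; 14 ÷ 8 = 1 remainder 6; since the remainder is 6, round up to i = 2. First occurrence in the window: #3 on 2044-12-06 (2×8 = 16 days in).
2045-04-03 is 134 days after the start; 134 ÷ 8 = 16 remainder 6. Last occurrence in the window: #17 on 2045-03-28.
Occurrences #3 through #17: 15 in total.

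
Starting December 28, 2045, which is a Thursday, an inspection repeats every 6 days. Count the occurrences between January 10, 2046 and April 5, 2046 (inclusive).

Occurrences land 6·i days after December 28, 2045 for i = 0, 1, 2, …
January 10, 2046 is 13 days after the start; 13 ÷ 6 = 2 remainder 1; since the remainder is 1, round up to i = 3. First occurrence in the window: #4 on January 15, 2046 (3×6 = 18 days in).
April 5, 2046 is 98 days after the start; 98 ÷ 6 = 16 remainder 2. Last occurrence in the window: #17 on April 3, 2046.
Occurrences #4 through #17: 14 in total.

14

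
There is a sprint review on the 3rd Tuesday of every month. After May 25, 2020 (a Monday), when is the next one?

June 16, 2020

May 2020 starts on a Friday; its first Tuesday is the 5th, so the 3rd Tuesday is the 19th — May 19, 2020.
That is not after May 25, 2020, so look at June 2020.
June 2020 starts on a Monday; its first Tuesday is the 2nd, so the 3rd Tuesday is the 16th — June 16, 2020.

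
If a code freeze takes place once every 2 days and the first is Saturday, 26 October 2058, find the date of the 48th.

28 January 2059

The 48th occurrence is 47 intervals after the first: 47 × 2 = 94 days after 26 October 2058.
October has 31 days — 5 days to the end of October leaves 89.
November has 30 days (59 left).
December has 31 days (28 left).
28 days into January → 28 January 2059.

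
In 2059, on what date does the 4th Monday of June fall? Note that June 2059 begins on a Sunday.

June 2059 begins on a Sunday, so the first Monday is June 2 (1 day later).
The 4th Monday is 3 weeks later: 2 + 21 = 23.

23 June 2059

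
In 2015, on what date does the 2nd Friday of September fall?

The first Friday of September 2015 is September 4.
The 2nd Friday is 1 weeks later: 4 + 7 = 11.

September 11, 2015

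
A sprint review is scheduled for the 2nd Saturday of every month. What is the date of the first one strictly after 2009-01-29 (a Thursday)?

January 2009 starts on a Thursday; its first Saturday is the 3rd, so the 2nd Saturday is the 10th — 2009-01-10.
That is not after 2009-01-29, so look at February 2009.
February 2009 starts on a Sunday; its first Saturday is the 7th, so the 2nd Saturday is the 14th — 2009-02-14.

2009-02-14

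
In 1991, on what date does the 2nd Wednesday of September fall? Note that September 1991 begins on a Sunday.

September 1991 begins on a Sunday, so the first Wednesday is September 4 (3 days later).
The 2nd Wednesday is 1 weeks later: 4 + 7 = 11.

September 11, 1991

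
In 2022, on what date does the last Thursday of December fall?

December 29, 2022

The first Thursday of December 2022 is December 1.
December 2022 has 31 days. Adding weeks: 1, 8, 15, 22, 29 — the last one ≤ 31 is the 29th.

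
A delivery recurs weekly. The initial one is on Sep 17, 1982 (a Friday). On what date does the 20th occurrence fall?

The 20th occurrence is 19 intervals after the first: 19 × 7 = 133 days after Sep 17, 1982.
Sep has 30 days — 13 days to the end of Sep leaves 120.
Oct has 31 days (89 left).
Nov has 30 days (59 left).
Dec has 31 days (28 left).
28 days into Jan → Jan 28, 1983.

Jan 28, 1983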